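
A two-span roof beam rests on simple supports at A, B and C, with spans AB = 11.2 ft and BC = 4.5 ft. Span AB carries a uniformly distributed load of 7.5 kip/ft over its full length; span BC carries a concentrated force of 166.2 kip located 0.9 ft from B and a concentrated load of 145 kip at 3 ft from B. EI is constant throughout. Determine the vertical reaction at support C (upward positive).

Take M_B as the redundant. Released structure: two simple spans AB and BC with a hinge at B.
End slopes at the hinge B, treating each span as simply supported:
  span AB: UDL 7.5: wL³/(24EI) = 439/EI
  span BC: point load 166.2 at a = 0.9: Pab(L + b)/(6LEI) = 161.5/EI
  span BC: point load 145 at a = 3: Pab(L + b)/(6LEI) = 145/EI
  relative rotation θ_0 = (439 + 306.5)/EI = 745.6/EI
A unit hogging moment at B produces rotation L₁/(3EI) + L₂/(3EI) = 5.233/EI.
Slope continuity at B: θ_0 = M_B·5.233/EI, so M_B = 745.6/5.233 = 142.5 kip·ft (hogging).
Span BC, ΣM about C: R_B^{BC}·4.5 = 815.8 + 142.5, so R_B^{BC} = 213 kip and R_C = 311.2 − 213 = 98.25 kip.

R_C = 98.25 kip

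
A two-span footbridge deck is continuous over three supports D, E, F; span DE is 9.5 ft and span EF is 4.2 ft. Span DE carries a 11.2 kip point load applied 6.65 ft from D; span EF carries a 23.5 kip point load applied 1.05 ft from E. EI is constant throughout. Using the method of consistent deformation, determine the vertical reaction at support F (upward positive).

R_F = 1.557 kip

Take M_E as the redundant. Released structure: two simple spans DE and EF with a hinge at E.
Rotations at E on the released spans (each span's end-slope, ×1/EI):
  span DE: point load 11.2 at a = 6.65: Pab(L + a)/(6LEI) = 60.14/EI
  span EF: point load 23.5 at a = 1.05: Pab(L + b)/(6LEI) = 22.67/EI
  relative rotation θ_0 = (60.14 + 22.67)/EI = 82.81/EI
A unit hogging moment at E produces rotation L₁/(3EI) + L₂/(3EI) = 4.567/EI.
Compatibility: M_E·(L₁+L₂)/(3EI) = θ_0, giving M_E = 18.13 kip·ft (hogging).
Span EF, ΣM about F: R_E^{EF}·4.2 = 74.03 + 18.13, so R_E^{EF} = 21.94 kip and R_F = 23.5 − 21.94 = 1.557 kip.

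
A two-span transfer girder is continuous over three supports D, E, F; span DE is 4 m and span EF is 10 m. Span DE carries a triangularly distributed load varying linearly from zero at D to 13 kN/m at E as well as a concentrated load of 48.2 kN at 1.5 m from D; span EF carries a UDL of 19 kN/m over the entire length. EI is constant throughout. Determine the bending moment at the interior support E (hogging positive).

Insert a hinge at E; M_E is the redundant, and each span becomes simply supported.
Rotations at E on the released spans (each span's end-slope, ×1/EI):
  span DE: triangular load, peak 13: w₀L³/(45EI) = 18.49/EI
  span DE: point load 48.2 at a = 1.5: Pab(L + a)/(6LEI) = 41.42/EI
  span EF: UDL 19: wL³/(24EI) = 791.7/EI
  relative rotation θ_0 = (59.91 + 791.7)/EI = 851.6/EI
A unit hogging moment at E produces rotation L₁/(3EI) + L₂/(3EI) = 4.667/EI.
Compatibility: M_E·(L₁+L₂)/(3EI) = θ_0, giving M_E = 182.5 kN·m (hogging).

M_E = 182.5 kN·m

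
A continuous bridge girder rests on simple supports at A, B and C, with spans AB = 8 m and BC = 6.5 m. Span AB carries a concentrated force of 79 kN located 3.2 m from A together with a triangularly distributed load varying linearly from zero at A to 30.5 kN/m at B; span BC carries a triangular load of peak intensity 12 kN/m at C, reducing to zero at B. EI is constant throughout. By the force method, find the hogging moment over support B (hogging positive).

M_B = 143.6 kN·m

Insert a hinge at B; M_B is the redundant, and each span becomes simply supported.
Discontinuity in slope at B on the released structure — sum the simple-span end rotations:
  span AB: point load 79 at a = 3.2: Pab(L + a)/(6LEI) = 283.1/EI
  span AB: triangular load, peak 30.5: w₀L³/(45EI) = 347/EI
  span BC: triangular load, peak 12: 7w₀L³/(360EI) = 64.08/EI
  relative rotation θ_0 = (630.2 + 64.08)/EI = 694.2/EI
A unit hogging moment at B produces rotation L₁/(3EI) + L₂/(3EI) = 4.833/EI.
Slope continuity at B: θ_0 = M_B·4.833/EI, so M_B = 694.2/4.833 = 143.6 kN·m (hogging).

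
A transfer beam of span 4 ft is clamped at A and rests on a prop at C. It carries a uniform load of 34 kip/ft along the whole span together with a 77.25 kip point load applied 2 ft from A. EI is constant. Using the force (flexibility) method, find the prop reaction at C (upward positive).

Remove the prop at C; the released (primary) structure is a cantilever built in at A.
Free-end deflection of the primary structure under the applied loading (downward +):
  UDL 34: wL⁴/(8EI) = 1088/EI
  point load 77.25 at a = 2: Pa²(3L − a)/(6EI) = 515/EI
  δ_0 = 1603/EI
Flexibility coefficient — unit upward force at C: δ_{CC} = L³/(3EI) = 21.33/EI.
The prop prevents deflection at C: R_C = δ_0/δ_{CC} = 1603/21.33 = 75.14 kip.

R_C = 75.14 kip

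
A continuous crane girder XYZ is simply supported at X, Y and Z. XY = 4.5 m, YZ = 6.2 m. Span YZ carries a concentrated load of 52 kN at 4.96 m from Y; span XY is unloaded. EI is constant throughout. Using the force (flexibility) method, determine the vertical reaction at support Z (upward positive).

R_Z = 38.71 kN

Insert a hinge at Y; M_Y is the redundant, and each span becomes simply supported.
Rotations at Y on the released spans (each span's end-slope, ×1/EI):
  span YZ: point load 52 at a = 4.96: Pab(L + b)/(6LEI) = 63.96/EI
  relative rotation θ_0 = (0 + 63.96)/EI = 63.96/EI
A unit hogging moment at Y produces rotation L₁/(3EI) + L₂/(3EI) = 3.567/EI.
Compatibility: M_Y·(L₁+L₂)/(3EI) = θ_0, giving M_Y = 17.93 kN·m (hogging).
Span YZ, ΣM about Z: R_Y^{YZ}·6.2 = 64.48 + 17.93, so R_Y^{YZ} = 13.29 kN and R_Z = 52 − 13.29 = 38.71 kN.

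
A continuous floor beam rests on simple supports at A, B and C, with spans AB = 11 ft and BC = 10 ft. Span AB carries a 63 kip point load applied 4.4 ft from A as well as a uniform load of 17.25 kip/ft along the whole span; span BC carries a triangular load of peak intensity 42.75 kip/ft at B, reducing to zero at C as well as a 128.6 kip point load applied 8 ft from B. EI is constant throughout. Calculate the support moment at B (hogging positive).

M_B = 392.2 kip·ft

Take M_B as the redundant. Released structure: two simple spans AB and BC with a hinge at B.
Discontinuity in slope at B on the released structure — sum the simple-span end rotations:
  span AB: point load 63 at a = 4.4: Pab(L + a)/(6LEI) = 426.9/EI
  span AB: UDL 17.25: wL³/(24EI) = 956.7/EI
  span BC: triangular load, peak 42.75: w₀L³/(45EI) = 950/EI
  span BC: point load 128.6 at a = 8: Pab(L + b)/(6LEI) = 411.5/EI
  relative rotation θ_0 = (1384 + 1362)/EI = 2745/EI
A unit hogging moment at B produces rotation L₁/(3EI) + L₂/(3EI) = 7/EI.
Compatibility: M_B·(L₁+L₂)/(3EI) = θ_0, giving M_B = 392.2 kip·ft (hogging).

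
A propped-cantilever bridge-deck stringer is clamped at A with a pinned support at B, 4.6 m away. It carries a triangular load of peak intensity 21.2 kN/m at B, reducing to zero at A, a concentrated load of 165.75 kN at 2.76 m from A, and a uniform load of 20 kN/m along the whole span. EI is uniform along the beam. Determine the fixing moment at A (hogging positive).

Take the reaction at B as the redundant and release it; the primary structure is a cantilever fixed at A.
Deflection at B on the released cantilever, summing each load's contribution:
  triangular load, peak 21.2 at the free end: 11w₀L⁴/(120EI) = 870.1/EI
  point load 165.75 at a = 2.76: Pa²(3L − a)/(6EI) = 2323/EI
  UDL 20: wL⁴/(8EI) = 1119/EI
  δ_0 = 4313/EI
Flexibility coefficient — unit upward force at B: δ_{BB} = L³/(3EI) = 32.45/EI.
The prop prevents deflection at B: R_B = δ_0/δ_{BB} = 4313/32.45 = 132.9 kN.
Moment equilibrium about A: M_A = Σ(load moments about A) − R_B·L = 818.6 − 132.9×4.6 = 207.2 kN·m.

M_A = 207.2 kN·m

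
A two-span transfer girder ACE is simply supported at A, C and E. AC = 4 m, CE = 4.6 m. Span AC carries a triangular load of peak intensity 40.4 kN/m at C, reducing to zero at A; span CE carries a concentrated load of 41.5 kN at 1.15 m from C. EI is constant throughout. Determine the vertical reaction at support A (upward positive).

R_A = 17.73 kN

Release continuity at C by inserting a hinge; the redundant is the internal moment M_C. The primary structure is two simply-supported spans AC and CE.
Discontinuity in slope at C on the released structure — sum the simple-span end rotations:
  span AC: triangular load, peak 40.4: w₀L³/(45EI) = 57.46/EI
  span CE: point load 41.5 at a = 1.15: Pab(L + b)/(6LEI) = 48.02/EI
  relative rotation θ_0 = (57.46 + 48.02)/EI = 105.5/EI
A unit hogging moment at C produces rotation L₁/(3EI) + L₂/(3EI) = 2.867/EI.
Slope continuity at C: θ_0 = M_C·2.867/EI, so M_C = 105.5/2.867 = 36.8 kN·m (hogging).
Span AC, ΣM about A with M_C applied at C: R_C^{AC}·4 = 215.5 + 36.8, so R_C^{AC} = 63.07 kN and R_A = 80.8 − 63.07 = 17.73 kN.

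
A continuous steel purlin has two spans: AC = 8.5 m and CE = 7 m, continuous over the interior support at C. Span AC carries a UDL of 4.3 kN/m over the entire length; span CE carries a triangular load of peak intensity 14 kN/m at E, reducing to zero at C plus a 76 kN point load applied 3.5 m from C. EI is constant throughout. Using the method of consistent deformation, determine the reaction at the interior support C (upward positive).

Release continuity at C by inserting a hinge; the redundant is the internal moment M_C. The primary structure is two simply-supported spans AC and CE.
Discontinuity in slope at C on the released structure — sum the simple-span end rotations:
  span AC: UDL 4.3: wL³/(24EI) = 110/EI
  span CE: triangular load, peak 14: 7w₀L³/(360EI) = 93.37/EI
  span CE: point load 76 at a = 3.5: Pab(L + b)/(6LEI) = 232.8/EI
  relative rotation θ_0 = (110 + 326.1)/EI = 436.2/EI
A unit hogging moment at C produces rotation L₁/(3EI) + L₂/(3EI) = 5.167/EI.
Compatibility: M_C·(L₁+L₂)/(3EI) = θ_0, giving M_C = 84.42 kN·m (hogging).
Span AC, ΣM about A with M_C applied at C: R_C^{AC}·8.5 = 155.3 + 84.42, so R_C^{AC} = 28.21 kN and R_A = 36.55 − 28.21 = 8.344 kN.
Span CE, ΣM about E: R_C^{CE}·7 = 380.3 + 84.42, so R_C^{CE} = 66.39 kN and R_E = 125 − 66.39 = 58.61 kN.
R_C = 28.21 + 66.39 = 94.6 kN.

R_C = 94.6 kN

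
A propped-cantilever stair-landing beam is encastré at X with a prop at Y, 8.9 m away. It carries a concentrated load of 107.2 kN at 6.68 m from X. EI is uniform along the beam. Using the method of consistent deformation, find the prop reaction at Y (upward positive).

Release the roller at Y. Primary structure: cantilever fixed at X.
Primary-structure tip deflection at Y by superposition:
  point load 107.2 at a = 6.68: Pa²(3L − a)/(6EI) = 15961/EI
Flexibility coefficient — unit upward force at Y: δ_{YY} = L³/(3EI) = 235/EI.
Compatibility at Y: δ_0 − R_Y·δ_{YY} = 0, so R_Y = 15961/235 = 67.92 kN.

R_Y = 67.92 kN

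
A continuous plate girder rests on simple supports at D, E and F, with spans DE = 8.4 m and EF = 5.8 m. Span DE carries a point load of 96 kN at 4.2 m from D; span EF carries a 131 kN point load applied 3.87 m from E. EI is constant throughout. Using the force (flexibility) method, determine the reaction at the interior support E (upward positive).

Insert a hinge at E; M_E is the redundant, and each span becomes simply supported.
Discontinuity in slope at E on the released structure — sum the simple-span end rotations:
  span DE: point load 96 at a = 4.2: Pab(L + a)/(6LEI) = 423.4/EI
  span EF: point load 131 at a = 3.87: Pab(L + b)/(6LEI) = 217.3/EI
  relative rotation θ_0 = (423.4 + 217.3)/EI = 640.7/EI
A unit hogging moment at E produces rotation L₁/(3EI) + L₂/(3EI) = 4.733/EI.
Slope continuity at E: θ_0 = M_E·4.733/EI, so M_E = 640.7/4.733 = 135.4 kN·m (hogging).
Span DE, ΣM about D with M_E applied at E: R_E^{DE}·8.4 = 403.2 + 135.4, so R_E^{DE} = 64.11 kN and R_D = 96 − 64.11 = 31.89 kN.
Span EF, ΣM about F: R_E^{EF}·5.8 = 252.8 + 135.4, so R_E^{EF} = 66.93 kN and R_F = 131 − 66.93 = 64.07 kN.
R_E = 64.11 + 66.93 = 131 kN.

R_E = 131 kN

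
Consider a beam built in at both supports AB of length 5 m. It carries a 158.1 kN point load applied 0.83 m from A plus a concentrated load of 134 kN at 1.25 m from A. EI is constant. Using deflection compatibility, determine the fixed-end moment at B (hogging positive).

Release both end moments; the primary structure is a simply-supported span AB with redundants M_A and M_B.
Simple-span end rotations at A and B under the given loads:
  at A: point load 158.1 at a = 0.83: Pab(L + b)/(6LEI) = 167.3/EI
  at B: point load 158.1 at a = 0.83: Pab(L + a)/(6LEI) = 106.3/EI
  at A: point load 134 at a = 1.25: Pab(L + b)/(6LEI) = 183.2/EI
  at B: point load 134 at a = 1.25: Pab(L + a)/(6LEI) = 130.9/EI
  θ_A0 = 350.5/EI,  θ_B0 = 237.2/EI
Flexibility coefficients: a unit moment at one end gives L/(3EI) there and L/(6EI) at the far end, so f₁₁ = f₂₂ = 1.667/EI and f₁₂ = f₂₁ = 0.8333/EI.
Compatibility — zero rotation at each built-in end:
  1.667 M_A + 0.8333 M_B = 350.5
  0.8333 M_A + 1.667 M_B = 237.2
Solving the pair gives M_A = 185.5 kN·m and M_B = 49.57 kN·m (hogging).

M_B = 49.57 kN·m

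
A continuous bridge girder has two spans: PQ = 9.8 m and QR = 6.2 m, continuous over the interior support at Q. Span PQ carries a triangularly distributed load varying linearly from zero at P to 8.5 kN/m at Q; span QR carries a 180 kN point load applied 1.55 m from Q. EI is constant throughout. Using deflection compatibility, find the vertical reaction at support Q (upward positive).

Release continuity at Q by inserting a hinge; the redundant is the internal moment M_Q. The primary structure is two simply-supported spans PQ and QR.
Rotations at Q on the released spans (each span's end-slope, ×1/EI):
  span PQ: triangular load, peak 8.5: w₀L³/(45EI) = 177.8/EI
  span QR: point load 180 at a = 1.55: Pab(L + b)/(6LEI) = 378.4/EI
  relative rotation θ_0 = (177.8 + 378.4)/EI = 556.2/EI
A unit hogging moment at Q produces rotation L₁/(3EI) + L₂/(3EI) = 5.333/EI.
Compatibility: M_Q·(L₁+L₂)/(3EI) = θ_0, giving M_Q = 104.3 kN·m (hogging).
Span PQ, ΣM about P with M_Q applied at Q: R_Q^{PQ}·9.8 = 272.1 + 104.3, so R_Q^{PQ} = 38.41 kN and R_P = 41.65 − 38.41 = 3.242 kN.
Span QR, ΣM about R: R_Q^{QR}·6.2 = 837 + 104.3, so R_Q^{QR} = 151.8 kN and R_R = 180 − 151.8 = 28.18 kN.
R_Q = 38.41 + 151.8 = 190.2 kN.

R_Q = 190.2 kN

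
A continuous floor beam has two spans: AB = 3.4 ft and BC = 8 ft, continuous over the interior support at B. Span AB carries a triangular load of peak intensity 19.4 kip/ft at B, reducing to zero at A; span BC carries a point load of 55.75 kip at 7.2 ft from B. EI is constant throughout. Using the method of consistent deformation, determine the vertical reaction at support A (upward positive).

R_A = 5.125 kip

Insert a hinge at B; M_B is the redundant, and each span becomes simply supported.
End slopes at the hinge B, treating each span as simply supported:
  span AB: triangular load, peak 19.4: w₀L³/(45EI) = 16.94/EI
  span BC: point load 55.75 at a = 7.2: Pab(L + b)/(6LEI) = 58.87/EI
  relative rotation θ_0 = (16.94 + 58.87)/EI = 75.82/EI
A unit hogging moment at B produces rotation L₁/(3EI) + L₂/(3EI) = 3.8/EI.
Slope continuity at B: θ_0 = M_B·3.8/EI, so M_B = 75.82/3.8 = 19.95 kip·ft (hogging).
Span AB, ΣM about A with M_B applied at B: R_B^{AB}·3.4 = 74.75 + 19.95, so R_B^{AB} = 27.85 kip and R_A = 32.98 − 27.85 = 5.125 kip.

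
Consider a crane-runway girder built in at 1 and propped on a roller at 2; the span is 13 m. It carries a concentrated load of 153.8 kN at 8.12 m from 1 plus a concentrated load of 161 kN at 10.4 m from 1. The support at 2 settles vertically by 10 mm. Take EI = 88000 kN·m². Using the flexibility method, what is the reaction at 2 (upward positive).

R_2 = 183.4 kN

Choose R_2 as the redundant. The primary structure is the cantilever fixed at 1.
Deflection at 2 on the released cantilever, summing each load's contribution:
  point load 153.8 at a = 8.12: Pa²(3L − a)/(6EI) = 52191/EI
  point load 161 at a = 10.4: Pa²(3L − a)/(6EI) = 83006/EI
  δ_0 = 135196/EI
Flexibility coefficient — unit upward force at 2: δ_{22} = L³/(3EI) = 732.3/EI.
With EI = 88000 kN·m²: δ_0 = 1.5363 m and δ_{22} = 0.008322 m/kN.
Compatibility — the beam at 2 must follow the support down by 0.01 m: δ_0 − R_2·δ_{22} = 0.01, so R_2 = (1.5363 − 0.01)/0.008322 = 183.4 kN.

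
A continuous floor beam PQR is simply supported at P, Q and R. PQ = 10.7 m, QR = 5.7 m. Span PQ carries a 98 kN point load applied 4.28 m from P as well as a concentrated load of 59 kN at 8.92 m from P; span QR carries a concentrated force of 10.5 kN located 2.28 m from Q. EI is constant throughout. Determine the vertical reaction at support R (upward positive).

Take M_Q as the redundant. Released structure: two simple spans PQ and QR with a hinge at Q.
Rotations at Q on the released spans (each span's end-slope, ×1/EI):
  span PQ: point load 98 at a = 4.28: Pab(L + a)/(6LEI) = 628.3/EI
  span PQ: point load 59 at a = 8.92: Pab(L + a)/(6LEI) = 286.3/EI
  span QR: point load 10.5 at a = 2.28: Pab(L + b)/(6LEI) = 21.83/EI
  relative rotation θ_0 = (914.6 + 21.83)/EI = 936.4/EI
A unit hogging moment at Q produces rotation L₁/(3EI) + L₂/(3EI) = 5.467/EI.
Compatibility: M_Q·(L₁+L₂)/(3EI) = θ_0, giving M_Q = 171.3 kN·m (hogging).
Span QR, ΣM about R: R_Q^{QR}·5.7 = 35.91 + 171.3, so R_Q^{QR} = 36.35 kN and R_R = 10.5 − 36.35 = -25.85 kN.

R_R = -25.85 kN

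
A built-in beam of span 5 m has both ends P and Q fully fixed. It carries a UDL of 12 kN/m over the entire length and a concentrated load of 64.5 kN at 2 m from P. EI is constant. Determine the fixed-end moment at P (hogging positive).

Release both end moments; the primary structure is a simply-supported span PQ with redundants M_P and M_Q.
Simple-span end rotations at P and Q under the given loads:
  at P: UDL 12: wL³/(24EI) = 62.5/EI
  at Q: UDL 12: wL³/(24EI) = 62.5/EI
  at P: point load 64.5 at a = 2: Pab(L + b)/(6LEI) = 103.2/EI
  at Q: point load 64.5 at a = 2: Pab(L + a)/(6LEI) = 90.3/EI
  θ_P0 = 165.7/EI,  θ_Q0 = 152.8/EI
Flexibility coefficients: a unit moment at one end gives L/(3EI) there and L/(6EI) at the far end, so f₁₁ = f₂₂ = 1.667/EI and f₁₂ = f₂₁ = 0.8333/EI.
Compatibility — zero rotation at each built-in end:
  1.667 M_P + 0.8333 M_Q = 165.7
  0.8333 M_P + 1.667 M_Q = 152.8
Solving the pair gives M_P = 71.44 kN·m and M_Q = 55.96 kN·m (hogging).

M_P = 71.44 kN·m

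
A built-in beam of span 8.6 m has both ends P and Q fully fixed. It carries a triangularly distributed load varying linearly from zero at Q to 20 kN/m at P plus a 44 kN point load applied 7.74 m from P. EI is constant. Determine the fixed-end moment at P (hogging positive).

M_P = 77.37 kN·m

Take the two fixed-end moments M_P, M_Q as redundants; the released structure is the simple span PQ.
End rotations of the released simple span under the applied load (×1/EI):
  at P: triangular load, peak 20: w₀L³/(45EI) = 282.7/EI
  at Q: triangular load, peak 20: 7w₀L³/(360EI) = 247.4/EI
  at P: point load 44 at a = 7.74: Pab(L + b)/(6LEI) = 53.69/EI
  at Q: point load 44 at a = 7.74: Pab(L + a)/(6LEI) = 92.75/EI
  θ_P0 = 336.4/EI,  θ_Q0 = 340.1/EI
Flexibility coefficients: a unit moment at one end gives L/(3EI) there and L/(6EI) at the far end, so f₁₁ = f₂₂ = 2.867/EI and f₁₂ = f₂₁ = 1.433/EI.
Compatibility — zero rotation at each built-in end:
  2.867 M_P + 1.433 M_Q = 336.4
  1.433 M_P + 2.867 M_Q = 340.1
Solving the pair gives M_P = 77.37 kN·m and M_Q = 79.96 kN·m (hogging).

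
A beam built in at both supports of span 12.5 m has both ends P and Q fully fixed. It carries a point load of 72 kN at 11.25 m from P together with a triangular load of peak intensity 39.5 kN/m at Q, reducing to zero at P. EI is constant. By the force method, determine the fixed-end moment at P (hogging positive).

Take the two fixed-end moments M_P, M_Q as redundants; the released structure is the simple span PQ.
Simple-span end rotations at P and Q under the given loads:
  at P: point load 72 at a = 11.25: Pab(L + b)/(6LEI) = 185.6/EI
  at Q: point load 72 at a = 11.25: Pab(L + a)/(6LEI) = 320.6/EI
  at P: triangular load, peak 39.5: 7w₀L³/(360EI) = 1500/EI
  at Q: triangular load, peak 39.5: w₀L³/(45EI) = 1714/EI
  θ_P0 = 1686/EI,  θ_Q0 = 2035/EI
Flexibility coefficients: a unit moment at one end gives L/(3EI) there and L/(6EI) at the far end, so f₁₁ = f₂₂ = 4.167/EI and f₁₂ = f₂₁ = 2.083/EI.
Compatibility — zero rotation at each built-in end:
  4.167 M_P + 2.083 M_Q = 1686
  2.083 M_P + 4.167 M_Q = 2035
Solving the pair gives M_P = 213.8 kN·m and M_Q = 381.5 kN·m (hogging).

M_P = 213.8 kN·m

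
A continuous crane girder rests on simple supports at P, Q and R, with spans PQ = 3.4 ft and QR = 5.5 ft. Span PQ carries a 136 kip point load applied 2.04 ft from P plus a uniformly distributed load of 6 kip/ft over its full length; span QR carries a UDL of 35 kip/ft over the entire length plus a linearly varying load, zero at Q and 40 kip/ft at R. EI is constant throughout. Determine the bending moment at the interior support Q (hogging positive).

Take M_Q as the redundant. Released structure: two simple spans PQ and QR with a hinge at Q.
End slopes at the hinge Q, treating each span as simply supported:
  span PQ: point load 136 at a = 2.04: Pab(L + a)/(6LEI) = 100.6/EI
  span PQ: UDL 6: wL³/(24EI) = 9.826/EI
  span QR: UDL 35: wL³/(24EI) = 242.6/EI
  span QR: triangular load, peak 40: 7w₀L³/(360EI) = 129.4/EI
  relative rotation θ_0 = (110.4 + 372)/EI = 482.5/EI
A unit hogging moment at Q produces rotation L₁/(3EI) + L₂/(3EI) = 2.967/EI.
Compatibility: M_Q·(L₁+L₂)/(3EI) = θ_0, giving M_Q = 162.6 kip·ft (hogging).

M_Q = 162.6 kip·ft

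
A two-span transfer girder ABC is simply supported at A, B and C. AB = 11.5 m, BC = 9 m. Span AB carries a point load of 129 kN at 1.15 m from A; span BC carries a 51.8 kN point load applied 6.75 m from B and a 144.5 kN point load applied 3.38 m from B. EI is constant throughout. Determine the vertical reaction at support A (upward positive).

R_A = 101 kN

Take M_B as the redundant. Released structure: two simple spans AB and BC with a hinge at B.
Discontinuity in slope at B on the released structure — sum the simple-span end rotations:
  span AB: point load 129 at a = 1.15: Pab(L + a)/(6LEI) = 281.5/EI
  span BC: point load 51.8 at a = 6.75: Pab(L + b)/(6LEI) = 163.9/EI
  span BC: point load 144.5 at a = 3.38: Pab(L + b)/(6LEI) = 743.1/EI
  relative rotation θ_0 = (281.5 + 907)/EI = 1189/EI
A unit hogging moment at B produces rotation L₁/(3EI) + L₂/(3EI) = 6.833/EI.
Slope continuity at B: θ_0 = M_B·6.833/EI, so M_B = 1189/6.833 = 173.9 kN·m (hogging).
Span AB, ΣM about A with M_B applied at B: R_B^{AB}·11.5 = 148.3 + 173.9, so R_B^{AB} = 28.02 kN and R_A = 129 − 28.02 = 101 kN.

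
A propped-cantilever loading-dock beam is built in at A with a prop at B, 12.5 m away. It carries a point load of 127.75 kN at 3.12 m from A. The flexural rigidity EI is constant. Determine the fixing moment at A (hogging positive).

M_A = 261.8 kN·m

Remove the prop at B; the released (primary) structure is a cantilever built in at A.
Downward deflection at the released point B due to the loads:
  point load 127.75 at a = 3.12: Pa²(3L − a)/(6EI) = 7126/EI
Tip deflection under a unit load at B: L³/(3EI) = 651/EI.
The prop prevents deflection at B: R_B = δ_0/δ_{BB} = 7126/651 = 10.95 kN.
Moment equilibrium about A: M_A = Σ(load moments about A) − R_B·L = 398.6 − 10.95×12.5 = 261.8 kN·m.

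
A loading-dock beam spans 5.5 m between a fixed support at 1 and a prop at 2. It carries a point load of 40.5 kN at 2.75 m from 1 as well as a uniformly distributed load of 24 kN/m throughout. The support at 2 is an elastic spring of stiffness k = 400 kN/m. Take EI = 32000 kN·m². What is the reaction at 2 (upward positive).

Take the reaction at 2 as the redundant and release it; the primary structure is a cantilever fixed at 1.
Free-end deflection of the primary structure under the applied loading (downward +):
  point load 40.5 at a = 2.75: Pa²(3L − a)/(6EI) = 701.9/EI
  UDL 24: wL⁴/(8EI) = 2745/EI
  δ_0 = 3447/EI
Flexibility coefficient — unit upward force at 2: δ_{22} = L³/(3EI) = 55.46/EI.
With EI = 32000 kN·m²: δ_0 = 0.10772 m and δ_{22} = 0.001733 m/kN.
Compatibility — the spring shortens by R_2/k under the reaction it provides: δ_0 − R_2·δ_{22} = R_2/k. With 1/k = 0.0025 m/kN, R_2 = δ_0 / (δ_{22} + 1/k) = 0.10772 / (0.001733 + 0.0025) = 25.45 kN.

R_2 = 25.45 kN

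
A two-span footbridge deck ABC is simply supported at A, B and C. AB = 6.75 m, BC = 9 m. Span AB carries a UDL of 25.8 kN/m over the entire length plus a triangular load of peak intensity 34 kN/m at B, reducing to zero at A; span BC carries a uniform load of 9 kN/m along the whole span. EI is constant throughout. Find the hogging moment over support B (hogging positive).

Insert a hinge at B; M_B is the redundant, and each span becomes simply supported.
Rotations at B on the released spans (each span's end-slope, ×1/EI):
  span AB: UDL 25.8: wL³/(24EI) = 330.6/EI
  span AB: triangular load, peak 34: w₀L³/(45EI) = 232.4/EI
  span BC: UDL 9: wL³/(24EI) = 273.4/EI
  relative rotation θ_0 = (563 + 273.4)/EI = 836.4/EI
A unit hogging moment at B produces rotation L₁/(3EI) + L₂/(3EI) = 5.25/EI.
Compatibility: M_B·(L₁+L₂)/(3EI) = θ_0, giving M_B = 159.3 kN·m (hogging).

M_B = 159.3 kN·m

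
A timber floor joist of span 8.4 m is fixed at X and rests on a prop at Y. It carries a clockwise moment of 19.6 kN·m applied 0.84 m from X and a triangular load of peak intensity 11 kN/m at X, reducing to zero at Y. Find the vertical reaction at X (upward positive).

R_X = 36.3 kN

Take the reaction at Y as the redundant and release it; the primary structure is a cantilever fixed at X.
Deflection at Y on the released cantilever, summing each load's contribution:
  clockwise couple 19.6 at a = 0.84: M₀a(2L − a)/(2EI) = 131.4/EI
  triangular load, peak 11 at the fixed end: w₀L⁴/(30EI) = 1826/EI
  δ_0 = 1957/EI
Flexibility coefficient — unit upward force at Y: δ_{YY} = L³/(3EI) = 197.6/EI.
Compatibility at Y: δ_0 − R_Y·δ_{YY} = 0, so R_Y = 1957/197.6 = 9.905 kN.
Vertical equilibrium: R_X = ΣP − R_Y = 46.2 − 9.905 = 36.3 kN.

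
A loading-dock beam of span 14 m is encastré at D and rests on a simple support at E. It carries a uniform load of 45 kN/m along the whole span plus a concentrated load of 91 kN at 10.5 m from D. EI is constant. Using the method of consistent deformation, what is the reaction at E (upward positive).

Take the reaction at E as the redundant and release it; the primary structure is a cantilever fixed at D.
Downward deflection at the released point E due to the loads:
  UDL 45: wL⁴/(8EI) = 216090/EI
  point load 91 at a = 10.5: Pa²(3L − a)/(6EI) = 52672/EI
  δ_0 = 268762/EI
Tip deflection under a unit load at E: L³/(3EI) = 914.7/EI.
The prop prevents deflection at E: R_E = δ_0/δ_{EE} = 268762/914.7 = 293.8 kN.

R_E = 293.8 kN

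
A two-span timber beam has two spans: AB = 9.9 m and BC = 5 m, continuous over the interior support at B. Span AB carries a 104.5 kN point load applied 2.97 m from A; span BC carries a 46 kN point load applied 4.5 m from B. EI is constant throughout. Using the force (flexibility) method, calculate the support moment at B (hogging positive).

Release continuity at B by inserting a hinge; the redundant is the internal moment M_B. The primary structure is two simply-supported spans AB and BC.
End slopes at the hinge B, treating each span as simply supported:
  span AB: point load 104.5 at a = 2.97: Pab(L + a)/(6LEI) = 466/EI
  span BC: point load 46 at a = 4.5: Pab(L + b)/(6LEI) = 18.98/EI
  relative rotation θ_0 = (466 + 18.98)/EI = 485/EI
A unit hogging moment at B produces rotation L₁/(3EI) + L₂/(3EI) = 4.967/EI.
Compatibility: M_B·(L₁+L₂)/(3EI) = θ_0, giving M_B = 97.65 kN·m (hogging).

M_B = 97.65 kN·m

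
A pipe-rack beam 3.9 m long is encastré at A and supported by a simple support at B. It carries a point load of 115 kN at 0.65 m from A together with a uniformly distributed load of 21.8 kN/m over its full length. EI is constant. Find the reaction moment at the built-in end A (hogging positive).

Take the reaction at B as the redundant and release it; the primary structure is a cantilever fixed at A.
Free-end deflection of the primary structure under the applied loading (downward +):
  point load 115 at a = 0.65: Pa²(3L − a)/(6EI) = 89.48/EI
  UDL 21.8: wL⁴/(8EI) = 630.4/EI
  δ_0 = 719.9/EI
Tip deflection under a unit load at B: L³/(3EI) = 19.77/EI.
Compatibility at B: δ_0 − R_B·δ_{BB} = 0, so R_B = 719.9/19.77 = 36.41 kN.
Moment equilibrium about A: M_A = Σ(load moments about A) − R_B·L = 240.5 − 36.41×3.9 = 98.55 kN·m.

M_A = 98.55 kN·m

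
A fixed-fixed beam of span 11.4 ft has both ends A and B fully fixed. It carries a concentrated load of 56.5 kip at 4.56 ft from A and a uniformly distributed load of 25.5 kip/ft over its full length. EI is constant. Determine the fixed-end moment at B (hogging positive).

Take the two fixed-end moments M_A, M_B as redundants; the released structure is the simple span AB.
Simple-span end rotations at A and B under the given loads:
  at A: point load 56.5 at a = 4.56: Pab(L + b)/(6LEI) = 469.9/EI
  at B: point load 56.5 at a = 4.56: Pab(L + a)/(6LEI) = 411.2/EI
  at A: UDL 25.5: wL³/(24EI) = 1574/EI
  at B: UDL 25.5: wL³/(24EI) = 1574/EI
  θ_A0 = 2044/EI,  θ_B0 = 1985/EI
Flexibility coefficients: a unit moment at one end gives L/(3EI) there and L/(6EI) at the far end, so f₁₁ = f₂₂ = 3.8/EI and f₁₂ = f₂₁ = 1.9/EI.
Compatibility — zero rotation at each built-in end:
  3.8 M_A + 1.9 M_B = 2044
  1.9 M_A + 3.8 M_B = 1985
Solving the pair gives M_A = 368.9 kip·ft and M_B = 338 kip·ft (hogging).

M_B = 338 kip·ft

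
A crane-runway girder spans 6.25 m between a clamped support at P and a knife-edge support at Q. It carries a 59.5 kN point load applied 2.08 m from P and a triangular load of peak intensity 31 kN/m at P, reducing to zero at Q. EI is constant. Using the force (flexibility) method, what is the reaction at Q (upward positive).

Choose R_Q as the redundant. The primary structure is the cantilever fixed at P.
Primary-structure tip deflection at Q by superposition:
  point load 59.5 at a = 2.08: Pa²(3L − a)/(6EI) = 715.2/EI
  triangular load, peak 31 at the fixed end: w₀L⁴/(30EI) = 1577/EI
  δ_0 = 2292/EI
Flexibility coefficient — unit upward force at Q: δ_{QQ} = L³/(3EI) = 81.38/EI.
The prop prevents deflection at Q: R_Q = δ_0/δ_{QQ} = 2292/81.38 = 28.16 kN.

R_Q = 28.16 kN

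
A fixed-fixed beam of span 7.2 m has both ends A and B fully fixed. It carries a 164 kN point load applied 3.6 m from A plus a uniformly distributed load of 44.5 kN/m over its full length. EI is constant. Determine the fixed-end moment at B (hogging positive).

Release both end moments; the primary structure is a simply-supported span AB with redundants M_A and M_B.
End rotations of the released simple span under the applied load (×1/EI):
  at A: point load 164 at a = 3.6: Pab(L + b)/(6LEI) = 531.4/EI
  at B: point load 164 at a = 3.6: Pab(L + a)/(6LEI) = 531.4/EI
  at A: UDL 44.5: wL³/(24EI) = 692.1/EI
  at B: UDL 44.5: wL³/(24EI) = 692.1/EI
  θ_A0 = 1223/EI,  θ_B0 = 1223/EI
Flexibility coefficients: a unit moment at one end gives L/(3EI) there and L/(6EI) at the far end, so f₁₁ = f₂₂ = 2.4/EI and f₁₂ = f₂₁ = 1.2/EI.
Compatibility — zero rotation at each built-in end:
  2.4 M_A + 1.2 M_B = 1223
  1.2 M_A + 2.4 M_B = 1223
Solving the pair gives M_A = 339.8 kN·m and M_B = 339.8 kN·m (hogging).

M_B = 339.8 kN·m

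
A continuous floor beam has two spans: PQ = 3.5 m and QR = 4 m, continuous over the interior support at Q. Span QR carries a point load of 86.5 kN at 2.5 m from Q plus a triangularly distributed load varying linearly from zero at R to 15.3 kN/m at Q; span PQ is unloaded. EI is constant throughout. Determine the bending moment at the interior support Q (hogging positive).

Insert a hinge at Q; M_Q is the redundant, and each span becomes simply supported.
Rotations at Q on the released spans (each span's end-slope, ×1/EI):
  span QR: point load 86.5 at a = 2.5: Pab(L + b)/(6LEI) = 74.34/EI
  span QR: triangular load, peak 15.3: w₀L³/(45EI) = 21.76/EI
  relative rotation θ_0 = (0 + 96.1)/EI = 96.1/EI
A unit hogging moment at Q produces rotation L₁/(3EI) + L₂/(3EI) = 2.5/EI.
Compatibility: M_Q·(L₁+L₂)/(3EI) = θ_0, giving M_Q = 38.44 kN·m (hogging).

M_Q = 38.44 kN·m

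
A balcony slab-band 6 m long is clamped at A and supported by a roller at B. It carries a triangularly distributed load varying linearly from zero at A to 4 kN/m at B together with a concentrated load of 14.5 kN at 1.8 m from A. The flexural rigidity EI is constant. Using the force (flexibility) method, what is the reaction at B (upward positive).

R_B = 8.362 kN

Remove the prop at B; the released (primary) structure is a cantilever built in at A.
Free-end deflection of the primary structure under the applied loading (downward +):
  triangular load, peak 4 at the free end: 11w₀L⁴/(120EI) = 475.2/EI
  point load 14.5 at a = 1.8: Pa²(3L − a)/(6EI) = 126.8/EI
  δ_0 = 602/EI
Flexibility coefficient — unit upward force at B: δ_{BB} = L³/(3EI) = 72/EI.
The prop prevents deflection at B: R_B = δ_0/δ_{BB} = 602/72 = 8.362 kN.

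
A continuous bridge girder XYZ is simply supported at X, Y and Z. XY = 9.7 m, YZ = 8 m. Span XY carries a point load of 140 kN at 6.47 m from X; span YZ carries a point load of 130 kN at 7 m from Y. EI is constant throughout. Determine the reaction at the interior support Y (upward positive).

Release continuity at Y by inserting a hinge; the redundant is the internal moment M_Y. The primary structure is two simply-supported spans XY and YZ.
End slopes at the hinge Y, treating each span as simply supported:
  span XY: point load 140 at a = 6.47: Pab(L + a)/(6LEI) = 812.9/EI
  span YZ: point load 130 at a = 7: Pab(L + b)/(6LEI) = 170.6/EI
  relative rotation θ_0 = (812.9 + 170.6)/EI = 983.5/EI
A unit hogging moment at Y produces rotation L₁/(3EI) + L₂/(3EI) = 5.9/EI.
Compatibility: M_Y·(L₁+L₂)/(3EI) = θ_0, giving M_Y = 166.7 kN·m (hogging).
Span XY, ΣM about X with M_Y applied at Y: R_Y^{XY}·9.7 = 905.8 + 166.7, so R_Y^{XY} = 110.6 kN and R_X = 140 − 110.6 = 29.43 kN.
Span YZ, ΣM about Z: R_Y^{YZ}·8 = 130 + 166.7, so R_Y^{YZ} = 37.09 kN and R_Z = 130 − 37.09 = 92.91 kN.
R_Y = 110.6 + 37.09 = 147.7 kN.

R_Y = 147.7 kN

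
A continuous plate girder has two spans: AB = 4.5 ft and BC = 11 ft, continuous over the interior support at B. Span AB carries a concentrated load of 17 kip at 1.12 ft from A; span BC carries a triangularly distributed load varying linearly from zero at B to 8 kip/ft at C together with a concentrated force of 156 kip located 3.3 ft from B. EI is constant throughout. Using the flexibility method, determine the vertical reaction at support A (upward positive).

Insert a hinge at B; M_B is the redundant, and each span becomes simply supported.
End slopes at the hinge B, treating each span as simply supported:
  span AB: point load 17 at a = 1.12: Pab(L + a)/(6LEI) = 13.4/EI
  span BC: triangular load, peak 8: 7w₀L³/(360EI) = 207/EI
  span BC: point load 156 at a = 3.3: Pab(L + b)/(6LEI) = 1123/EI
  relative rotation θ_0 = (13.4 + 1330)/EI = 1344/EI
A unit hogging moment at B produces rotation L₁/(3EI) + L₂/(3EI) = 5.167/EI.
Slope continuity at B: θ_0 = M_B·5.167/EI, so M_B = 1344/5.167 = 260 kip·ft (hogging).
Span AB, ΣM about A with M_B applied at B: R_B^{AB}·4.5 = 19.04 + 260, so R_B^{AB} = 62.02 kip and R_A = 17 − 62.02 = -45.02 kip.

R_A = -45.02 kip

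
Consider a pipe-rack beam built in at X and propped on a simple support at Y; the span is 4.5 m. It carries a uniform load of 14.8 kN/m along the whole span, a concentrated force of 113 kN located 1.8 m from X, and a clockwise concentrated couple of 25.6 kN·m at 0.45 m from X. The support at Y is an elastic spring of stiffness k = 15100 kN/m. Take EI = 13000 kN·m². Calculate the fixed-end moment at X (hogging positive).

Remove the prop at Y; the released (primary) structure is a cantilever built in at X.
Primary-structure tip deflection at Y by superposition:
  UDL 14.8: wL⁴/(8EI) = 758.6/EI
  point load 113 at a = 1.8: Pa²(3L − a)/(6EI) = 713.9/EI
  clockwise couple 25.6 at a = 0.45: M₀a(2L − a)/(2EI) = 49.25/EI
  δ_0 = 1522/EI
Tip deflection under a unit load at Y: L³/(3EI) = 30.38/EI.
With EI = 13000 kN·m²: δ_0 = 0.11706 m and δ_{YY} = 0.002337 m/kN.
Compatibility — the spring shortens by R_Y/k under the reaction it provides: δ_0 − R_Y·δ_{YY} = R_Y/k. With 1/k = 0.000066 m/kN, R_Y = δ_0 / (δ_{YY} + 1/k) = 0.11706 / (0.002337 + 0.000066) = 48.72 kN.
Moment equilibrium about X: M_X = Σ(load moments about X) − R_Y·L = 378.9 − 48.72×4.5 = 159.6 kN·m.

M_X = 159.6 kN·m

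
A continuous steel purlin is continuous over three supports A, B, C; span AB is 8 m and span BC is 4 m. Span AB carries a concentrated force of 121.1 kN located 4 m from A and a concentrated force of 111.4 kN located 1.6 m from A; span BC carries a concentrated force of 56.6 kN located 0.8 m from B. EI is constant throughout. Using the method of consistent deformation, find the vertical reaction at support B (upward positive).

R_B = 199 kN

Insert a hinge at B; M_B is the redundant, and each span becomes simply supported.
Discontinuity in slope at B on the released structure — sum the simple-span end rotations:
  span AB: point load 121.1 at a = 4: Pab(L + a)/(6LEI) = 484.4/EI
  span AB: point load 111.4 at a = 1.6: Pab(L + a)/(6LEI) = 228.1/EI
  span BC: point load 56.6 at a = 0.8: Pab(L + b)/(6LEI) = 43.47/EI
  relative rotation θ_0 = (712.5 + 43.47)/EI = 756/EI
A unit hogging moment at B produces rotation L₁/(3EI) + L₂/(3EI) = 4/EI.
Slope continuity at B: θ_0 = M_B·4/EI, so M_B = 756/4 = 189 kN·m (hogging).
Span AB, ΣM about A with M_B applied at B: R_B^{AB}·8 = 662.6 + 189, so R_B^{AB} = 106.5 kN and R_A = 232.5 − 106.5 = 126 kN.
Span BC, ΣM about C: R_B^{BC}·4 = 181.1 + 189, so R_B^{BC} = 92.53 kN and R_C = 56.6 − 92.53 = -35.93 kN.
R_B = 106.5 + 92.53 = 199 kN.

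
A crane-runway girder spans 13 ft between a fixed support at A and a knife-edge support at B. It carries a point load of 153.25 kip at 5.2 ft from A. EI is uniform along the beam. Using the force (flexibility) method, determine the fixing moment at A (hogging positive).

M_A = 382.5 kip·ft

Choose R_B as the redundant. The primary structure is the cantilever fixed at A.
Free-end deflection of the primary structure under the applied loading (downward +):
  point load 153.25 at a = 5.2: Pa²(3L − a)/(6EI) = 23344/EI
Flexibility coefficient — unit upward force at B: δ_{BB} = L³/(3EI) = 732.3/EI.
Compatibility at B: δ_0 − R_B·δ_{BB} = 0, so R_B = 23344/732.3 = 31.88 kip.
Moment equilibrium about A: M_A = Σ(load moments about A) − R_B·L = 796.9 − 31.88×13 = 382.5 kip·ft.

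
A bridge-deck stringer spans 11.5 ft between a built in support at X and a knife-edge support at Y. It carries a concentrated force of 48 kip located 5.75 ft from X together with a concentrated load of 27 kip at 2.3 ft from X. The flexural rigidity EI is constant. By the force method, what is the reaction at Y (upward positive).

Remove the prop at Y; the released (primary) structure is a cantilever built in at X.
Free-end deflection of the primary structure under the applied loading (downward +):
  point load 48 at a = 5.75: Pa²(3L − a)/(6EI) = 7604/EI
  point load 27 at a = 2.3: Pa²(3L − a)/(6EI) = 766.5/EI
  δ_0 = 8371/EI
Tip deflection under a unit load at Y: L³/(3EI) = 507/EI.
Compatibility at Y: δ_0 − R_Y·δ_{YY} = 0, so R_Y = 8371/507 = 16.51 kip.

R_Y = 16.51 kip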